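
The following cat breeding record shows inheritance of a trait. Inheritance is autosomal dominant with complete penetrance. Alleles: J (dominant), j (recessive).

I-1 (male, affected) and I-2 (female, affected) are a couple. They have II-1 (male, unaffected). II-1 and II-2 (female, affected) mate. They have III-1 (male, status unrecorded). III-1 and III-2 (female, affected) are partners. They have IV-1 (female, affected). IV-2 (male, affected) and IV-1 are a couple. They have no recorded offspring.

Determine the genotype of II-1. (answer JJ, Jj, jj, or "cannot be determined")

II-1 is unaffected, so II-1 is jj.

jj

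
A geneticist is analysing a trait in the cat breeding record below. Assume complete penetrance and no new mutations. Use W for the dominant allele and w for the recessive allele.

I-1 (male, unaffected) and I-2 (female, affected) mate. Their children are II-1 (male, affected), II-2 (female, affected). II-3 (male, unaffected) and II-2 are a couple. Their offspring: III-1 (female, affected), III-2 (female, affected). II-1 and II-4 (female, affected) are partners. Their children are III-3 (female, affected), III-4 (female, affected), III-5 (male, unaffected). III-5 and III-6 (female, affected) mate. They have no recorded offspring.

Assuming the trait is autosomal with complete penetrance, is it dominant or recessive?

II-1 and II-4 are both affected yet have an unaffected child III-5. Under a recessive model two affected parents are homozygous and every child would be affected, so the trait cannot be recessive.

dominant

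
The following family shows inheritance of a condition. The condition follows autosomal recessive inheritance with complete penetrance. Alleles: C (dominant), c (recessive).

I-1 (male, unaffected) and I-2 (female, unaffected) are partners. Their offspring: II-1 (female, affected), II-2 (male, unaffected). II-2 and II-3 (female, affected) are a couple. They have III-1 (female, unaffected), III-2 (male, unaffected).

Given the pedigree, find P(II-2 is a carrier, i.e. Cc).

I-1 is unaffected so carries C and passed c to II-1 (cc), so I-1 is Cc.
I-2 is unaffected so carries C and passed c to II-1 (cc), so I-2 is Cc.
Their cross gives offspring ratios 1/4 CC : 1/2 Cc : 1/4 cc. Conditioning on II-2 being unaffected, P(Cc) = 1/2 / 3/4 = 2/3 before taking II-2's own offspring into account.
II-3 is affected, so II-3 is cc.
Now use II-2's offspring. Probability of each recorded status — unaffected daughter III-1: 1/2 if II-2 is Cc, 1 if CC; unaffected son III-2: 1/2 if II-2 is Cc, 1 if CC.
Bayes: P(Cc) = 2/3·1/4 / (2/3·1/4 + 1/3·1) = 1/3.

1/3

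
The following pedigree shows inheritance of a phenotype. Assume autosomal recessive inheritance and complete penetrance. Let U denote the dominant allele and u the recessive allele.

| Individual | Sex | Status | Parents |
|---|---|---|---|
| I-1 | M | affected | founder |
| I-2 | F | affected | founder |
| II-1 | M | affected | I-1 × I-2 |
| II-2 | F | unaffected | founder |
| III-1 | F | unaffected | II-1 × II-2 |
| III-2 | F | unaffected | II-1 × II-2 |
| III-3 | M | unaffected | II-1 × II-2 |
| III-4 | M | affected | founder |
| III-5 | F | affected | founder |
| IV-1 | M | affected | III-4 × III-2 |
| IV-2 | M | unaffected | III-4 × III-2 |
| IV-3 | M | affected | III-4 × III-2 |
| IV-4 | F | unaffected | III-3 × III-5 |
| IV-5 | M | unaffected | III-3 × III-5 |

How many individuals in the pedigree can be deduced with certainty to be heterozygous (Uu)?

Obligate heterozygotes: III-1 is unaffected so carries U and received u from II-1 (uu), so III-1 is Uu; III-2 is unaffected so carries U and received u from II-1 (uu), so III-2 is Uu; III-3 is unaffected so carries U and received u from II-1 (uu), so III-3 is Uu; IV-2 is unaffected so carries U and received u from III-4 (uu), so IV-2 is Uu; IV-4 is unaffected so carries U and received u from III-5 (uu), so IV-4 is Uu; IV-5 is unaffected so carries U and received u from III-5 (uu), so IV-5 is Uu.
Every other individual is either homozygous by phenotype or has at least one consistent homozygous assignment, so the count is 6.

6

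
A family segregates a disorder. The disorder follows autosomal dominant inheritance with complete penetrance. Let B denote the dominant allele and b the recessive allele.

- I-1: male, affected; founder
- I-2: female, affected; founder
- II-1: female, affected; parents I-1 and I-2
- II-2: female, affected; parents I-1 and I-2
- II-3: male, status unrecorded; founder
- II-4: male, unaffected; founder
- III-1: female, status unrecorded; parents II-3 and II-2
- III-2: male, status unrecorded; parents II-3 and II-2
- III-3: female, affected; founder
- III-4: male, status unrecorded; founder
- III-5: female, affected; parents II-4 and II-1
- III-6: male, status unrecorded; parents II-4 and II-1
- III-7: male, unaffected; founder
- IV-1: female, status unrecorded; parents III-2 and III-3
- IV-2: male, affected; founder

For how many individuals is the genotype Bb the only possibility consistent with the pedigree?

Obligate heterozygotes: III-5 is affected so carries B and received b from II-4 (bb), so III-5 is Bb.
Every other individual is either homozygous by phenotype or has at least one consistent homozygous assignment, so the count is 1.

1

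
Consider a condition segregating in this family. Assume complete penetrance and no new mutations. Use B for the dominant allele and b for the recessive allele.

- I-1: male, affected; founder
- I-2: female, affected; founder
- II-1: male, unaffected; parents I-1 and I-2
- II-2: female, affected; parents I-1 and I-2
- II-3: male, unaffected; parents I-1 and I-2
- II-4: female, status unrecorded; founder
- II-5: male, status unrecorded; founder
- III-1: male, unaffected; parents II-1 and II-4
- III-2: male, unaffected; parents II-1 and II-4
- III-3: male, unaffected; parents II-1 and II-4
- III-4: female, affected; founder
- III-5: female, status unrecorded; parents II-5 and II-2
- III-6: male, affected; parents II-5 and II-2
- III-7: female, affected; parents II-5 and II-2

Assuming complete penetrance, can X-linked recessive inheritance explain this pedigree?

No

Under X-linked recessive, II-1 (unaffected, male) cannot arise from I-1 (affected) × I-2 (affected).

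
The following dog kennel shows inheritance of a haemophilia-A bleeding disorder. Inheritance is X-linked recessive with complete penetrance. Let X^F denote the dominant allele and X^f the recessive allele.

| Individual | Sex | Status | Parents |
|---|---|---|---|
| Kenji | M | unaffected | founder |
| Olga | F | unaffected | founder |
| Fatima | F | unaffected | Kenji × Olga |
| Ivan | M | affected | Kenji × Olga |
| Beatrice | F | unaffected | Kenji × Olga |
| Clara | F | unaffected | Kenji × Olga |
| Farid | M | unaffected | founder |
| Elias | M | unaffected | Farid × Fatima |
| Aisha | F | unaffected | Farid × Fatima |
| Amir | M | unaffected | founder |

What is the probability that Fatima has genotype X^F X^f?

1/3

Kenji is unaffected, so Kenji is X^F Y.
Olga is unaffected so carries F and passed f to Ivan (X^f Y), so Olga is X^F X^f.
Their cross gives offspring ratios 1/2 X^F X^F : 1/2 X^F X^f. Conditioning on Fatima being unaffected, P(X^F X^f) = 1/2 / 1 = 1/2 before taking Fatima's own offspring into account.
Farid is unaffected, so Farid is X^F Y.
Now use Fatima's offspring. Probability of each recorded status — unaffected son Elias: 1/2 if Fatima is X^F X^f, 1 if X^F X^F. (Aisha: equally likely either way, so uninformative.)
Bayes: P(X^F X^f) = 1/2·1/2 / (1/2·1/2 + 1/2·1) = 1/3.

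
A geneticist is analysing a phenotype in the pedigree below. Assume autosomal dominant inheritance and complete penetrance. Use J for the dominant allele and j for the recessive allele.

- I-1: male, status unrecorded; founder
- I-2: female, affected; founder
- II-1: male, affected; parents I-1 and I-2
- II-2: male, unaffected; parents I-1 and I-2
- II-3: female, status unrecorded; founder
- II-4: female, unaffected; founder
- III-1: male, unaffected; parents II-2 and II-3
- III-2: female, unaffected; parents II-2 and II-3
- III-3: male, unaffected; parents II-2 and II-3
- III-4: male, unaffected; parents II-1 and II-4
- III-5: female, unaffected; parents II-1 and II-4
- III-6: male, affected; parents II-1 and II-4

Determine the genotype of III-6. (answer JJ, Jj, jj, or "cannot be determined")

From phenotype alone, III-6 is JJ or Jj.
III-6 is affected so carries J and received j from II-4 (jj), so III-6 is Jj.

Jj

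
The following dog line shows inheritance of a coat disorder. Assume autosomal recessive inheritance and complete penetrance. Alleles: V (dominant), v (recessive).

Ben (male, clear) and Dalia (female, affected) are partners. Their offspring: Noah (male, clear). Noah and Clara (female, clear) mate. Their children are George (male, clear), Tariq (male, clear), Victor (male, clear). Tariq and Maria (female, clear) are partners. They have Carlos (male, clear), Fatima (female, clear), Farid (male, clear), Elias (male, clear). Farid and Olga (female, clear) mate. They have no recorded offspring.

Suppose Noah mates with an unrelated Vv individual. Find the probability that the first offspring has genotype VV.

Noah is clear so carries V and received v from Dalia (vv), so Noah is Vv.
The cross gives 1/4 VV : 1/2 Vv : 1/4 vv, so P(offspring has genotype VV) = 1/4.

1/4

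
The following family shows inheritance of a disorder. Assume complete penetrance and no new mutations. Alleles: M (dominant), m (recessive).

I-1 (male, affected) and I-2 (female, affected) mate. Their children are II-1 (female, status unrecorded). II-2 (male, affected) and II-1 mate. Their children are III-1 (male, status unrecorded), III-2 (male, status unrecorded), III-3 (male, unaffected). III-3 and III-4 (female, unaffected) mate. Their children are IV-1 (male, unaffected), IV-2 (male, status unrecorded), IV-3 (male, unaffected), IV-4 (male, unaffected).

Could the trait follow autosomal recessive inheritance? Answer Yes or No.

No

No assignment of genotypes under autosomal recessive satisfies every parent–offspring relationship, so the pedigree is inconsistent.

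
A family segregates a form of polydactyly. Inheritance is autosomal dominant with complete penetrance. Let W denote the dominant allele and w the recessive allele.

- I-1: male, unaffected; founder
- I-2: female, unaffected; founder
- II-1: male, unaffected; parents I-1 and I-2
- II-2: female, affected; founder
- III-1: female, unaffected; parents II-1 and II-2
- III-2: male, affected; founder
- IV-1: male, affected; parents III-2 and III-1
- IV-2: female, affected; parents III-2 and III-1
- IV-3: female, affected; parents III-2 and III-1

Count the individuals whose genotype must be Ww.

4

Obligate heterozygotes: II-2 is affected so carries W and passed w to III-1 (ww), so II-2 is Ww; IV-1 is affected so carries W and received w from III-1 (ww), so IV-1 is Ww; IV-2 is affected so carries W and received w from III-1 (ww), so IV-2 is Ww; IV-3 is affected so carries W and received w from III-1 (ww), so IV-3 is Ww.
Every other individual is either homozygous by phenotype or has at least one consistent homozygous assignment, so the count is 4.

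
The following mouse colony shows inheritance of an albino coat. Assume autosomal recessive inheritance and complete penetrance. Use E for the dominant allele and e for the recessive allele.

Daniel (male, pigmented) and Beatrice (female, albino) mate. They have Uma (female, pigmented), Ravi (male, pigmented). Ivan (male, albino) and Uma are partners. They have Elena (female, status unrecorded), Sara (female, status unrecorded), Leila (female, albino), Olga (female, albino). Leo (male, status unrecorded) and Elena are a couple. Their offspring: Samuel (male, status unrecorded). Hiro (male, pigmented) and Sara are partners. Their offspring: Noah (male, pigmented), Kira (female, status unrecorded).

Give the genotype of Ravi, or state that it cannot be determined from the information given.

From phenotype alone, Ravi is EE or Ee.
Ravi is pigmented so carries E and received e from Beatrice (ee), so Ravi is Ee.

Ee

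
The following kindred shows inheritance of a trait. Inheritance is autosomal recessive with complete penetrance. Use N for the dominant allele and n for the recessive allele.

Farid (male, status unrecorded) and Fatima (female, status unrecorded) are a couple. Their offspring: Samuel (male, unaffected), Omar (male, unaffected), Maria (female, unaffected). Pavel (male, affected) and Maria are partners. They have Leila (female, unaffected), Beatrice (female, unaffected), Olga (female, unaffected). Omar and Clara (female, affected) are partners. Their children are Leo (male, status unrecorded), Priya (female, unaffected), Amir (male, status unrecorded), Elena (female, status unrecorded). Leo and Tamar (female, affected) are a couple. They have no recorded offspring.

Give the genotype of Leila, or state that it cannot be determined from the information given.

Nn

From phenotype alone, Leila is NN or Nn.
Leila is unaffected so carries N and received n from Pavel (nn), so Leila is Nn.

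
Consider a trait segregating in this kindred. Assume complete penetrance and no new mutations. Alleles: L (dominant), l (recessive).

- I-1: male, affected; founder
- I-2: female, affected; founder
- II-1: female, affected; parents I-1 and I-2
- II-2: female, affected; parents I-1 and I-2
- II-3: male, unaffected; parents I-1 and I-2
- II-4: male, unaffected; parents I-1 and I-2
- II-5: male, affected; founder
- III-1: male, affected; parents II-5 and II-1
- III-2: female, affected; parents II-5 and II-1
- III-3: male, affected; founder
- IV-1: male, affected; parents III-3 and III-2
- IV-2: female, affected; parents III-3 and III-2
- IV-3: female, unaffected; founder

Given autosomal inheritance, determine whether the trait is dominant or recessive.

I-1 and I-2 are both affected yet have an unaffected child II-3. Under a recessive model two affected parents are homozygous and every child would be affected, so the trait cannot be recessive.

dominant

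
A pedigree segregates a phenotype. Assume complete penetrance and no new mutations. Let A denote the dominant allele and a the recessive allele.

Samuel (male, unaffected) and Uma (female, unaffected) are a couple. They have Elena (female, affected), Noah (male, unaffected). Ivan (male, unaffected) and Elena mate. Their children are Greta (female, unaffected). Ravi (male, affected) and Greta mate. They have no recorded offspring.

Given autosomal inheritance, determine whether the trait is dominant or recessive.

recessive

Samuel and Uma are both unaffected yet have an affected child Elena. Under dominance, an affected child requires at least one affected parent, so the trait cannot be dominant.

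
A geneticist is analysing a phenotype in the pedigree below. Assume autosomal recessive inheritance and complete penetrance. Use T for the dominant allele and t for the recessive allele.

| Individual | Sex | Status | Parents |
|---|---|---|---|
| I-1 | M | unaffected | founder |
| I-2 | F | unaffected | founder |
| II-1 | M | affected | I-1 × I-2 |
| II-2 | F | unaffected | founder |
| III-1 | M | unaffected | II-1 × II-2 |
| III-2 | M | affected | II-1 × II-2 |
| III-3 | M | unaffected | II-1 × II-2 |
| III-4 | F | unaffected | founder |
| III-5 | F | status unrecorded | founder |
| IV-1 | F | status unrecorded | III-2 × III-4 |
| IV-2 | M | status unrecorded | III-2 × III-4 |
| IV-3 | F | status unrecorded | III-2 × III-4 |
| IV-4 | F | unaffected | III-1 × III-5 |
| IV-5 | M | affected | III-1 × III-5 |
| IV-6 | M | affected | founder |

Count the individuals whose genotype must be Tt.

Obligate heterozygotes: I-1 is unaffected so carries T and passed t to II-1 (tt), so I-1 is Tt; I-2 is unaffected so carries T and passed t to II-1 (tt), so I-2 is Tt; II-2 is unaffected so carries T and passed t to III-2 (tt), so II-2 is Tt; III-1 is unaffected so carries T and received t from II-1 (tt), so III-1 is Tt; III-3 is unaffected so carries T and received t from II-1 (tt), so III-3 is Tt.
Every other individual is either homozygous by phenotype or has at least one consistent homozygous assignment, so the count is 5.

5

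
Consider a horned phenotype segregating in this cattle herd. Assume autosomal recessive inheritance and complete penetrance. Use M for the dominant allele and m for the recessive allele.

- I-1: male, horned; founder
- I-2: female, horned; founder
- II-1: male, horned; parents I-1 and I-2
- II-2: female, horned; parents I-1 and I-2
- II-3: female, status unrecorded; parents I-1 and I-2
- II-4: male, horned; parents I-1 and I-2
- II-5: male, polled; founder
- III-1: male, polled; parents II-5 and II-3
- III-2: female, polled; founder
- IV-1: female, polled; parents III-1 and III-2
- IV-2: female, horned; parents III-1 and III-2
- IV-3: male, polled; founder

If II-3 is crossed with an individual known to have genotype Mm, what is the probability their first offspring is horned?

II-3 received m from I-1 (mm) and received m from I-2 (mm), so II-3 is mm.
The cross gives 1/2 Mm : 1/2 mm, so P(offspring is horned) = 1/2.

1/2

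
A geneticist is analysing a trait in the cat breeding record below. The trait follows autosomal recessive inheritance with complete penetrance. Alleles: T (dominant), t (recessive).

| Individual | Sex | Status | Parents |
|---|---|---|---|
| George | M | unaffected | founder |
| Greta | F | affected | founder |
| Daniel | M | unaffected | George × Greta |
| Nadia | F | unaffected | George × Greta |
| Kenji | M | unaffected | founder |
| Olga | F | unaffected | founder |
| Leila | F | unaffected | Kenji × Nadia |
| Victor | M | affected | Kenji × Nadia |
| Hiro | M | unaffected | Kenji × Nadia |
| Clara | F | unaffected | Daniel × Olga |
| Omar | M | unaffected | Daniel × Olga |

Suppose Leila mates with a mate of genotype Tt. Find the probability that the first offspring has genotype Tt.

1/2

Kenji is unaffected so carries T and passed t to Victor (tt), so Kenji is Tt.
Nadia is unaffected so carries T and received t from Greta (tt), so Nadia is Tt.
Leila is an unaffected offspring of Kenji (Tt) × Nadia (Tt), whose cross gives 1/4 TT : 1/2 Tt : 1/4 tt; conditioning on being unaffected, Leila is TT with probability 1/3, Tt with probability 2/3.
Summing over parental genotype combinations, P(offspring has genotype Tt) = 1/3·1/2 + 2/3·1/2 = 1/2.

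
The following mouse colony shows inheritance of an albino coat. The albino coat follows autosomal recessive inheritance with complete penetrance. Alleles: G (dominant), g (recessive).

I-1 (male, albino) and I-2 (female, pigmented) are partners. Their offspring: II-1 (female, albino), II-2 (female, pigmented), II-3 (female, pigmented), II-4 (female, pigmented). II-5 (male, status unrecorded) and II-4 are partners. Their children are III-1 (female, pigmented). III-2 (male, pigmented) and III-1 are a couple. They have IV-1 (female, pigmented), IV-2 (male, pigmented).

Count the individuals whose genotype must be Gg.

Obligate heterozygotes: I-2 is pigmented so carries G and passed g to II-1 (gg), so I-2 is Gg; II-2 is pigmented so carries G and received g from I-1 (gg), so II-2 is Gg; II-3 is pigmented so carries G and received g from I-1 (gg), so II-3 is Gg; II-4 is pigmented so carries G and received g from I-1 (gg), so II-4 is Gg.
Every other individual is either homozygous by phenotype or has at least one consistent homozygous assignment, so the count is 4.

4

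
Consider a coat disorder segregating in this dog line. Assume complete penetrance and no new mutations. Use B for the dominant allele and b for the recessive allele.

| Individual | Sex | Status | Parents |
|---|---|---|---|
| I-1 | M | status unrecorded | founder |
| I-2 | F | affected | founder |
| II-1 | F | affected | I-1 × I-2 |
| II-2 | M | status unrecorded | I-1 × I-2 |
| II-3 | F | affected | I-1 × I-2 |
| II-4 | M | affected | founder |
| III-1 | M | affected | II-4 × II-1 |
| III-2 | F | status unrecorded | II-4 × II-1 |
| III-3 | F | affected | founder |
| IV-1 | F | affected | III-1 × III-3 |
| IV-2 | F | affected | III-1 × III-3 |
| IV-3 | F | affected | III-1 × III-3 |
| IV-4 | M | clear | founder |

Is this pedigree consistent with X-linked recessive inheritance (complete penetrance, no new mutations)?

Yes

A consistent assignment under X-linked recessive exists: I-1 X^b Y, I-2 X^b X^b, II-1 X^b X^b, II-2 X^b Y, II-3 X^b X^b, II-4 X^b Y, III-1 X^b Y, III-2 X^b X^b, III-3 X^b X^b, IV-1 X^b X^b, IV-2 X^b X^b, IV-3 X^b X^b, IV-4 X^B Y.
In this assignment every recorded phenotype matches its genotype and every non-founder's genotype is obtainable from its parents' genotypes, so the pedigree is consistent.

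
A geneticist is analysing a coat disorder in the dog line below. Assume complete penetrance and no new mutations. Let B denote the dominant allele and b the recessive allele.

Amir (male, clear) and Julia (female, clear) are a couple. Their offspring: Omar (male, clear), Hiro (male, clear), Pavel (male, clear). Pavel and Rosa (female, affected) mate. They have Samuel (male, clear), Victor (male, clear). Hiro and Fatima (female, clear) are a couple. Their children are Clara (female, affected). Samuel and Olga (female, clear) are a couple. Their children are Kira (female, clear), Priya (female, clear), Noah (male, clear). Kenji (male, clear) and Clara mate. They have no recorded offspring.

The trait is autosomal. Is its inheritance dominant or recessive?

recessive

Hiro and Fatima are both clear yet have an affected child Clara. Under dominance, an affected child requires at least one affected parent, so the trait cannot be dominant.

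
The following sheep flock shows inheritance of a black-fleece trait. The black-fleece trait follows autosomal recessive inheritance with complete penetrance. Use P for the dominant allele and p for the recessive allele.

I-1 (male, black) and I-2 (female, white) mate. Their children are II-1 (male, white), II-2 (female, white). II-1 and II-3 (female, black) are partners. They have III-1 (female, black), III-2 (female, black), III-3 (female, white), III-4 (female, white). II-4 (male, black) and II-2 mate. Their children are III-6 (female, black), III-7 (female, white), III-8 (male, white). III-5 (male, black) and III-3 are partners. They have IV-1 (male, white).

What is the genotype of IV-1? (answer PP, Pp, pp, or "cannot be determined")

Pp

From phenotype alone, IV-1 is PP or Pp.
IV-1 is white so carries P and received p from III-5 (pp), so IV-1 is Pp.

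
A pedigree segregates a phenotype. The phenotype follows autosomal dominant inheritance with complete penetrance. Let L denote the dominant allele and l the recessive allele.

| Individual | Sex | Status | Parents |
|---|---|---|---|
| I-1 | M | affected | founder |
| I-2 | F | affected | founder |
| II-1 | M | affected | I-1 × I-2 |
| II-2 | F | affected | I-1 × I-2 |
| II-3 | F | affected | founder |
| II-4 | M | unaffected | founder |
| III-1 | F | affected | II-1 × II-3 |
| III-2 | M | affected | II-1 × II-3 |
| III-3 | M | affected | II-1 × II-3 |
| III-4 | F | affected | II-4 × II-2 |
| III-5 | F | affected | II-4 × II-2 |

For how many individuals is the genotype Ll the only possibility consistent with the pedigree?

2

Obligate heterozygotes: III-4 is affected so carries L and received l from II-4 (ll), so III-4 is Ll; III-5 is affected so carries L and received l from II-4 (ll), so III-5 is Ll.
Every other individual is either homozygous by phenotype or has at least one consistent homozygous assignment, so the count is 2.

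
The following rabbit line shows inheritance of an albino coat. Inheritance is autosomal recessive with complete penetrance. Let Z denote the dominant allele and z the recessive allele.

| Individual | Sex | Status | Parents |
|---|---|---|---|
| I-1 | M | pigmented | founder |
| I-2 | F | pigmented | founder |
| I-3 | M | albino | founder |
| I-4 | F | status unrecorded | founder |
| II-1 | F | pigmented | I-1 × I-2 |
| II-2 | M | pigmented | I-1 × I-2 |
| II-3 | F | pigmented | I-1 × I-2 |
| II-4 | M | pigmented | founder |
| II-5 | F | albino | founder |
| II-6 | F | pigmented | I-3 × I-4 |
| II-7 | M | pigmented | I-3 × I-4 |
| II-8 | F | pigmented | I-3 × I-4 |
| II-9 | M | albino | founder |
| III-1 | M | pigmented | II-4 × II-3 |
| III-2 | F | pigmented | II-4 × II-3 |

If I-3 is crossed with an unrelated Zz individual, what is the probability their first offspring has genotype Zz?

1/2

I-3 is albino, so I-3 is zz.
The cross gives 1/2 Zz : 1/2 zz, so P(offspring has genotype Zz) = 1/2.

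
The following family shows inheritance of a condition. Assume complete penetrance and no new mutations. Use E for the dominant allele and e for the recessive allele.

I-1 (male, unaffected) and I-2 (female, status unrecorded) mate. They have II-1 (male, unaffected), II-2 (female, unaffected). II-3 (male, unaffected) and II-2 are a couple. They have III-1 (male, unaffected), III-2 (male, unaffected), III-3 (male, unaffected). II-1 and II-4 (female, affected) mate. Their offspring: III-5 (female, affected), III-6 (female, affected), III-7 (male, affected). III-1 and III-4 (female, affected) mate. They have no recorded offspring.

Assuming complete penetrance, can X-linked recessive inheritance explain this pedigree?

No

Under X-linked recessive, III-5 (affected, female) cannot arise from II-1 (unaffected) × II-4 (affected).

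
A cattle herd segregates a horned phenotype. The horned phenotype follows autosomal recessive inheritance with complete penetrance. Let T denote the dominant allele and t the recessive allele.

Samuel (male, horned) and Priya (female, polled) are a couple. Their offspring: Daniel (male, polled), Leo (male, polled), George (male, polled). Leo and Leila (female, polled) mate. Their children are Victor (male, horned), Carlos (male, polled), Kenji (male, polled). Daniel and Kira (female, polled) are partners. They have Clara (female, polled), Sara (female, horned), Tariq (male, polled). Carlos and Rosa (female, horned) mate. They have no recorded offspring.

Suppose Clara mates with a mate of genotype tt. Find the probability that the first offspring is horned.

Daniel is polled so carries T and received t from Samuel (tt), so Daniel is Tt.
Kira is polled so carries T and passed t to Sara (tt), so Kira is Tt.
Clara is a polled offspring of Daniel (Tt) × Kira (Tt), whose cross gives 1/4 TT : 1/2 Tt : 1/4 tt; conditioning on being polled, Clara is TT with probability 1/3, Tt with probability 2/3.
Summing over parental genotype combinations, P(offspring is horned) = 2/3·1/2 = 1/3.

1/3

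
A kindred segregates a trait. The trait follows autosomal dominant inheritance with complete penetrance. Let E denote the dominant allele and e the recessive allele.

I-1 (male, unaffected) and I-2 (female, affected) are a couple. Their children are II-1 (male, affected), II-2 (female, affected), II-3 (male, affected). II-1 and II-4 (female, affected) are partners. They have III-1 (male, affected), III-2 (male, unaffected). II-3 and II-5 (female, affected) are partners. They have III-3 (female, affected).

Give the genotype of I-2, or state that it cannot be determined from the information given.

cannot be determined

I-2's phenotype allows EE or Ee, and no parent or child forces a single allele at both positions; consistent genotype assignments exist with I-2 as EE or Ee.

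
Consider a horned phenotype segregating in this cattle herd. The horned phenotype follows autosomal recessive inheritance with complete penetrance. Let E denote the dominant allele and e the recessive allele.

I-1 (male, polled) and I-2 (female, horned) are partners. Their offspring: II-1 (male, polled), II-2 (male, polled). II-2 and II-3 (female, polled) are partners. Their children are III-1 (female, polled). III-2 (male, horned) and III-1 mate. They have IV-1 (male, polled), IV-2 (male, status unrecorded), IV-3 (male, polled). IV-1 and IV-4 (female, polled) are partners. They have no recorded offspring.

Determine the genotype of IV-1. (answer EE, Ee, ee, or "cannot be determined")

Ee

From phenotype alone, IV-1 is EE or Ee.
IV-1 is polled so carries E and received e from III-2 (ee), so IV-1 is Ee.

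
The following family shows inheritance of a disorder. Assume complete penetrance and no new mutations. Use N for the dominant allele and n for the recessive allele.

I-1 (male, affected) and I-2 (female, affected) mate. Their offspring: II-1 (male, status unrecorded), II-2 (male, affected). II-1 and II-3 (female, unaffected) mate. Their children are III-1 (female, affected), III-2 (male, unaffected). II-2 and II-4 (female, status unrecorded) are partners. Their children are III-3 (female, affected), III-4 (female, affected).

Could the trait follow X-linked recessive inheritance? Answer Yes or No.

Yes

A consistent assignment under X-linked recessive exists: I-1 X^n Y, I-2 X^n X^n, II-1 X^n Y, II-2 X^n Y, II-3 X^N X^n, II-4 X^N X^n, III-1 X^n X^n, III-2 X^N Y, III-3 X^n X^n, III-4 X^n X^n.
In this assignment every recorded phenotype matches its genotype and every non-founder's genotype is obtainable from its parents' genotypes, so the pedigree is consistent.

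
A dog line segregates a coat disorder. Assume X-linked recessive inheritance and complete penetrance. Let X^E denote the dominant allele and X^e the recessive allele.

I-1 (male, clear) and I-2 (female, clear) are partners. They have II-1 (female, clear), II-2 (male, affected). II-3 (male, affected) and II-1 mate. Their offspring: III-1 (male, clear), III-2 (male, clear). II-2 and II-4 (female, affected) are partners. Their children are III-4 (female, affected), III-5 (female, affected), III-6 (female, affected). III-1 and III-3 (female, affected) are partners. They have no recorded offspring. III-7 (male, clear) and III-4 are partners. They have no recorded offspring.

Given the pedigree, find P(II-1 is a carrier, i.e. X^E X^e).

1/5

I-1 is clear, so I-1 is X^E Y.
I-2 is clear so carries E and passed e to II-2 (X^e Y), so I-2 is X^E X^e.
Their cross gives offspring ratios 1/2 X^E X^E : 1/2 X^E X^e. Conditioning on II-1 being clear, P(X^E X^e) = 1/2 / 1 = 1/2 before taking II-1's own offspring into account.
II-3 is affected, so II-3 is X^e Y.
Now use II-1's offspring. Probability of each recorded status — clear son III-1: 1/2 if II-1 is X^E X^e, 1 if X^E X^E; clear son III-2: 1/2 if II-1 is X^E X^e, 1 if X^E X^E.
Bayes: P(X^E X^e) = 1/2·1/4 / (1/2·1/4 + 1/2·1) = 1/5.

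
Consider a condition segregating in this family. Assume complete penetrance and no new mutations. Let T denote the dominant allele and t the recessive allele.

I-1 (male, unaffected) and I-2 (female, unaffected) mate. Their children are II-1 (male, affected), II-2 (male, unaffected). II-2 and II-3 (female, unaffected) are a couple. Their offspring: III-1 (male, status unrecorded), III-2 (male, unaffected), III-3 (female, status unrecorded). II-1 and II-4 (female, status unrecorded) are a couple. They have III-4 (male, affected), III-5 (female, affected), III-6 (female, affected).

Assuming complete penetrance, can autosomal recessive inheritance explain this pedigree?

Yes

A consistent assignment under autosomal recessive exists: I-1 Tt, I-2 Tt, II-1 tt, II-2 TT, II-3 TT, II-4 Tt, III-1 TT, III-2 TT, III-3 TT, III-4 tt, III-5 tt, III-6 tt.
In this assignment every recorded phenotype matches its genotype and every non-founder's genotype is obtainable from its parents' genotypes, so the pedigree is consistent.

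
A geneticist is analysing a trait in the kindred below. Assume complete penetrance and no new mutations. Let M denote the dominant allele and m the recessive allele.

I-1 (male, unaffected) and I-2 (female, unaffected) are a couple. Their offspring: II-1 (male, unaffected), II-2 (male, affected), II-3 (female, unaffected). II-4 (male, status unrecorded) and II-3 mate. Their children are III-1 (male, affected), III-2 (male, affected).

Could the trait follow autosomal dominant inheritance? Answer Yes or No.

Under autosomal dominant, II-2 (affected, male) cannot arise from I-1 (unaffected) × I-2 (unaffected).

No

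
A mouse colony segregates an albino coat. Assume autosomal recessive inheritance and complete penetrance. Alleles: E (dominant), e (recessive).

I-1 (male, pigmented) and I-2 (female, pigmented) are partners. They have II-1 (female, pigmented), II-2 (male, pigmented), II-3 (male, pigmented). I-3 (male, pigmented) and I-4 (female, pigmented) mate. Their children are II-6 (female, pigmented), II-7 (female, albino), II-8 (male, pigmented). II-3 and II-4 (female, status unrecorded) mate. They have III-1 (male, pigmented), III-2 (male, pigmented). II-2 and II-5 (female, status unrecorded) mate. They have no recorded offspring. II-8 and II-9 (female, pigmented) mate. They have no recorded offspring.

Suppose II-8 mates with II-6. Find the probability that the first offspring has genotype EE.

I-3 is pigmented so carries E and passed e to II-7 (ee), so I-3 is Ee.
I-4 is pigmented so carries E and passed e to II-7 (ee), so I-4 is Ee.
II-8 is a pigmented offspring of I-3 (Ee) × I-4 (Ee), whose cross gives 1/4 EE : 1/2 Ee : 1/4 ee; conditioning on being pigmented, II-8 is EE with probability 1/3, Ee with probability 2/3.
II-6 is a pigmented offspring of I-3 (Ee) × I-4 (Ee), whose cross gives 1/4 EE : 1/2 Ee : 1/4 ee; conditioning on being pigmented, II-6 is EE with probability 1/3, Ee with probability 2/3.
Summing over parental genotype combinations, P(offspring has genotype EE) = 1/9·1 + 2/9·1/2 + 2/9·1/2 + 4/9·1/4 = 4/9.

4/9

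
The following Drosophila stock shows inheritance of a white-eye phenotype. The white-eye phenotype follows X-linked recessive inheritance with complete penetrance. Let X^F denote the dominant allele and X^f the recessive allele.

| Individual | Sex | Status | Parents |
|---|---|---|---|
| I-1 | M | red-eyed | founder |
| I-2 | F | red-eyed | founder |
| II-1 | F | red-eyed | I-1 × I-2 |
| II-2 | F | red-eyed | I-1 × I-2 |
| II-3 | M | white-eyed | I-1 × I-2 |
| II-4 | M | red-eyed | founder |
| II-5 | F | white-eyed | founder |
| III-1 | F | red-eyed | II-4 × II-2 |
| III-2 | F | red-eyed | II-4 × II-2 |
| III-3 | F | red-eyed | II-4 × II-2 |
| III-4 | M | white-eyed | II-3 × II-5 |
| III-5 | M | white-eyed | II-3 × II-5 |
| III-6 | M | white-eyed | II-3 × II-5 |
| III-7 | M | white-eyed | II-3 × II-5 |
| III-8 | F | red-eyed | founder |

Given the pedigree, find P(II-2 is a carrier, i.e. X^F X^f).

1/2

I-1 is red-eyed, so I-1 is X^F Y.
I-2 is red-eyed so carries F and passed f to II-3 (X^f Y), so I-2 is X^F X^f.
Their cross gives offspring ratios 1/2 X^F X^F : 1/2 X^F X^f. Conditioning on II-2 being red-eyed, P(X^F X^f) = 1/2 / 1 = 1/2 before taking II-2's own offspring into account.
II-4 is red-eyed, so II-4 is X^F Y.
II-2's offspring (III-1, III-2, III-3) would show their recorded status with the same probability whether II-2 is X^F X^f or X^F X^F, so they carry no information and P(X^F X^f) = 1/2.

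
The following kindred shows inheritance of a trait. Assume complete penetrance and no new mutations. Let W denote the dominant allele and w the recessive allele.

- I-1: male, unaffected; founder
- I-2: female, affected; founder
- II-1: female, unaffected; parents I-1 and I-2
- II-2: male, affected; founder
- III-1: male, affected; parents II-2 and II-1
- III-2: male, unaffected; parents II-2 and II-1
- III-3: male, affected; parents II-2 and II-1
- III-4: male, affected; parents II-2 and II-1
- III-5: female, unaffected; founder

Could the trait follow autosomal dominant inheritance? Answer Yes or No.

A consistent assignment under autosomal dominant exists: I-1 ww, I-2 Ww, II-1 ww, II-2 Ww, III-1 Ww, III-2 ww, III-3 Ww, III-4 Ww, III-5 ww.
In this assignment every recorded phenotype matches its genotype and every non-founder's genotype is obtainable from its parents' genotypes, so the pedigree is consistent.

Yes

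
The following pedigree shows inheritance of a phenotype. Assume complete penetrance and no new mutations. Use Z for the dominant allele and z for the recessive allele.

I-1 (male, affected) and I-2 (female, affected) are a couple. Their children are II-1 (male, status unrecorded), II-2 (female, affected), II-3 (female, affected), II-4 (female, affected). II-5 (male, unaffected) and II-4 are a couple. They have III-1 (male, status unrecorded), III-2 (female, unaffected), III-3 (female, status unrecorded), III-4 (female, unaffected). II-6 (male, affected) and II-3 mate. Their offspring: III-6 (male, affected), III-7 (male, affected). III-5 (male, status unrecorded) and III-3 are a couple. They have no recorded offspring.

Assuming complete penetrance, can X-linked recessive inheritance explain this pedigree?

Yes

A consistent assignment under X-linked recessive exists: I-1 X^z Y, I-2 X^z X^z, II-1 X^z Y, II-2 X^z X^z, II-3 X^z X^z, II-4 X^z X^z, II-5 X^Z Y, II-6 X^z Y, III-1 X^z Y, III-2 X^Z X^z, III-3 X^Z X^z, III-4 X^Z X^z, III-5 X^Z Y, III-6 X^z Y, III-7 X^z Y.
In this assignment every recorded phenotype matches its genotype and every non-founder's genotype is obtainable from its parents' genotypes, so the pedigree is consistent.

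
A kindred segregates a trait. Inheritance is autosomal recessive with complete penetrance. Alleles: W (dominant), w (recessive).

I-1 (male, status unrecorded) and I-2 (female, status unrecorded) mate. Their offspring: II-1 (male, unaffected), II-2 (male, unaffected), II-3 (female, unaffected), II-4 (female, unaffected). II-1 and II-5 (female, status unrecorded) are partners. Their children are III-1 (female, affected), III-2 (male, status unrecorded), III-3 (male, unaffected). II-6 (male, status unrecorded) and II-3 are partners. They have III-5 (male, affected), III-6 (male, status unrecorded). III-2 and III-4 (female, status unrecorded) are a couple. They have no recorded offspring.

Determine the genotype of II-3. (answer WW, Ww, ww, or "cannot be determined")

From phenotype alone, II-3 is WW or Ww.
II-3 is unaffected so carries W and passed w to III-5 (ww), so II-3 is Ww.

Ww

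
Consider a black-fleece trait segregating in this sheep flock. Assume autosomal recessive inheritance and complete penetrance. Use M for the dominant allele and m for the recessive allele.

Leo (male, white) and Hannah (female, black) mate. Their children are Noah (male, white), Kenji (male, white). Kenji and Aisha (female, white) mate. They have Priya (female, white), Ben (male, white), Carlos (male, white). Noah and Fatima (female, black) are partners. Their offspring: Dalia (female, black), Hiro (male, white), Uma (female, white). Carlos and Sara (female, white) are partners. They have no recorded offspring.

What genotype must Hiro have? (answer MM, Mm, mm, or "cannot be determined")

From phenotype alone, Hiro is MM or Mm.
Hiro is white so carries M and received m from Fatima (mm), so Hiro is Mm.

Mm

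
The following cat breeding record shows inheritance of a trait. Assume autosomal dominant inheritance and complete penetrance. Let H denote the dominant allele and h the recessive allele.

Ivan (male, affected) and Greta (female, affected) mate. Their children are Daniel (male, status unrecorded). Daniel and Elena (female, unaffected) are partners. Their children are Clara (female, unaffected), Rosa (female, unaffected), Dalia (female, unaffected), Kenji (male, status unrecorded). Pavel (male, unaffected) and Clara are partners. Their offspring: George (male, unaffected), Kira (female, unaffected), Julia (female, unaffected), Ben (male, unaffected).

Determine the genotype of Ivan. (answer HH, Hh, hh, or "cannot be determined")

cannot be determined

Ivan's phenotype allows HH or Hh, and no parent or child forces a single allele at both positions; consistent genotype assignments exist with Ivan as HH or Hh.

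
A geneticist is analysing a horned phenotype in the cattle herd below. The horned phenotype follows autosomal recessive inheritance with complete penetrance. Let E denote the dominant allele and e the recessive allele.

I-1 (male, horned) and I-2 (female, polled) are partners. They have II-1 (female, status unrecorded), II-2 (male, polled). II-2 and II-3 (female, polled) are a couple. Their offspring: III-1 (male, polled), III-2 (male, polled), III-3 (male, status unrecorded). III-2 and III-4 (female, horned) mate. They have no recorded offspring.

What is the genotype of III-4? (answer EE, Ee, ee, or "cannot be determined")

ee

III-4 is horned, so III-4 is ee.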